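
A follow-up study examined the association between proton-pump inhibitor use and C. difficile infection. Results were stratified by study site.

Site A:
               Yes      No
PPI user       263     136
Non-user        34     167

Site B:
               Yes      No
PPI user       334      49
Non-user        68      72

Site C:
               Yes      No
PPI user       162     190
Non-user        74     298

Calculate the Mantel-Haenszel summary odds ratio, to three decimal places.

5.549

OR_MH = Σ(aᵢdᵢ/nᵢ) / Σ(bᵢcᵢ/nᵢ), where nᵢ is the stratum total.
Stratum 1 (Site A): n = 600; a·d/n = 263·167/600 = 73.2017; b·c/n = 136·34/600 = 7.7067
Stratum 2 (Site B): n = 523; a·d/n = 334·72/523 = 45.9809; b·c/n = 49·68/523 = 6.3709
Stratum 3 (Site C): n = 724; a·d/n = 162·298/724 = 66.6796; b·c/n = 190·74/724 = 19.4199
OR_MH = (73.2017 + 45.9809 + 66.6796) / (7.7067 + 6.3709 + 19.4199) = 185.8621 / 33.4975 = 5.54854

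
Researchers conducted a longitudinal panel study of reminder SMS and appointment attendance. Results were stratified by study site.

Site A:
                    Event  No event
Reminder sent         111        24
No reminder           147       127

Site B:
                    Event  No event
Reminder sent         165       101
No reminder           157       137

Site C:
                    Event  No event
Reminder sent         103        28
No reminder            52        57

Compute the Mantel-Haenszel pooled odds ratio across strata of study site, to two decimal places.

OR_MH = Σ(aᵢdᵢ/nᵢ) / Σ(bᵢcᵢ/nᵢ), where nᵢ is the stratum total.
Stratum 1 (Site A): n = 409; a·d/n = 111·127/409 = 34.4670; b·c/n = 24·147/409 = 8.6259
Stratum 2 (Site B): n = 560; a·d/n = 165·137/560 = 40.3661; b·c/n = 101·157/560 = 28.3161
Stratum 3 (Site C): n = 240; a·d/n = 103·57/240 = 24.4625; b·c/n = 28·52/240 = 6.0667
OR_MH = (34.4670 + 40.3661 + 24.4625) / (8.6259 + 28.3161 + 6.0667) = 99.2956 / 43.0087 = 2.30873

2.31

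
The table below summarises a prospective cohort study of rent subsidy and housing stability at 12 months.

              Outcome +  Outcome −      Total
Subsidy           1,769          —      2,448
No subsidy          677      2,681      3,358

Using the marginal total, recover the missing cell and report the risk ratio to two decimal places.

3.58

The missing cell is in the exposed row: 2448 − 1769 = 679.
So a = 1769, b = 679, c = 677, d = 2681.
RR = [a/(a+b)] / [c/(c+d)] = (1769/2448) / (677/3358) = 0.72263/0.20161 = 3.58433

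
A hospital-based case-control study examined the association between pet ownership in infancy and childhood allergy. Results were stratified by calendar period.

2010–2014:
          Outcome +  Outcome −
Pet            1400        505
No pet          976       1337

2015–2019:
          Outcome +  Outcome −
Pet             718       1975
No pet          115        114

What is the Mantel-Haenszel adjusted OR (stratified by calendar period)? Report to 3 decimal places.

2.425

OR_MH = Σ(aᵢdᵢ/nᵢ) / Σ(bᵢcᵢ/nᵢ), where nᵢ is the stratum total.
Stratum 1 (2010–2014): n = 4218; a·d/n = 1400·1337/4218 = 443.7648; b·c/n = 505·976/4218 = 116.8516
Stratum 2 (2015–2019): n = 2922; a·d/n = 718·114/2922 = 28.0123; b·c/n = 1975·115/2922 = 77.7293
OR_MH = (443.7648 + 28.0123) / (116.8516 + 77.7293) = 471.7771 / 194.5809 = 2.42458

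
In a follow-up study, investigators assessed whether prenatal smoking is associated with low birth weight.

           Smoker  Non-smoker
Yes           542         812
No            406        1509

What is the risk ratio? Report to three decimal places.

Reading the table with exposure as columns: a = 542 (Smoker, case), b = 406 (Smoker, non-case), c = 812 (Non-smoker, case), d = 1509.
Risk in exposed = 542/948 = 0.57173; risk in unexposed = 812/2321 = 0.34985.
RR = 0.57173 / 0.34985 = 1.63422
The risk among the exposed is 1.63 times that among the unexposed.

1.634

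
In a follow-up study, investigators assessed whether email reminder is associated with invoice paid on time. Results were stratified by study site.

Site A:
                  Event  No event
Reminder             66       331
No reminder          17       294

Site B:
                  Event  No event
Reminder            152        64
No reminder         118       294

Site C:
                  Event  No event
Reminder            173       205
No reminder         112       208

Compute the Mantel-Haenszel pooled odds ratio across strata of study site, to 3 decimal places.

OR_MH = Σ(aᵢdᵢ/nᵢ) / Σ(bᵢcᵢ/nᵢ), where nᵢ is the stratum total.
Stratum 1 (Site A): n = 708; a·d/n = 66·294/708 = 27.4068; b·c/n = 331·17/708 = 7.9477
Stratum 2 (Site B): n = 628; a·d/n = 152·294/628 = 71.1592; b·c/n = 64·118/628 = 12.0255
Stratum 3 (Site C): n = 698; a·d/n = 173·208/698 = 51.5530; b·c/n = 205·112/698 = 32.8940
OR_MH = (27.4068 + 71.1592 + 51.5530) / (7.9477 + 12.0255 + 32.8940) = 150.1190 / 52.8672 = 2.83955

2.840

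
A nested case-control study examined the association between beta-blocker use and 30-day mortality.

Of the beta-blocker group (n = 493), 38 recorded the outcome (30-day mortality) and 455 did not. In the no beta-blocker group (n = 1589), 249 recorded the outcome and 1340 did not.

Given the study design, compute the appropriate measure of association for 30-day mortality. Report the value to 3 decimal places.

0.449

From the description: a = 38, b = 455, c = 249, d = 1340.
This is a nested case-control study: participants were sampled on outcome status, so risks in the source population cannot be estimated directly — relative risk is not valid here. The odds ratio is the appropriate measure.
OR = (a·d)/(b·c) = (38 × 1340) / (455 × 249) = 50920 / 113295 = 0.44945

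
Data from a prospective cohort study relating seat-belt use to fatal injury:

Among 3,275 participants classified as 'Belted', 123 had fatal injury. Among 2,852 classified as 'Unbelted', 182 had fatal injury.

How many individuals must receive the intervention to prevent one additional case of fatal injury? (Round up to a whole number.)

Risk in treated group = 123/3275 = 0.03756; risk in control = 182/2852 = 0.06381.
Absolute risk reduction = 0.06381 − 0.03756 = 0.02626
NNT = 1 / ARR = 1 / 0.02626 = 38.084 → round up → 39

39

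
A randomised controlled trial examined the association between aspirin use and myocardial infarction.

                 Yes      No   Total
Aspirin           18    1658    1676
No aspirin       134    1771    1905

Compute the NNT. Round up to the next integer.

17

Risk in treated group = 18/1676 = 0.01074; risk in control = 134/1905 = 0.07034.
Absolute risk reduction = 0.07034 − 0.01074 = 0.05960
NNT = 1 / ARR = 1 / 0.05960 = 16.778 → round up → 17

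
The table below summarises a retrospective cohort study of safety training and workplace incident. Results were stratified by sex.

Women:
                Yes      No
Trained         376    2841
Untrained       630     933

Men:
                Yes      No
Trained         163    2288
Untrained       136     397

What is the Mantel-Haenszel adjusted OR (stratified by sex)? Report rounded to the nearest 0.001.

0.199

OR_MH = Σ(aᵢdᵢ/nᵢ) / Σ(bᵢcᵢ/nᵢ), where nᵢ is the stratum total.
Stratum 1 (Women): n = 4780; a·d/n = 376·933/4780 = 73.3908; b·c/n = 2841·630/4780 = 374.4414
Stratum 2 (Men): n = 2984; a·d/n = 163·397/2984 = 21.6860; b·c/n = 2288·136/2984 = 104.2788
OR_MH = (73.3908 + 21.6860) / (374.4414 + 104.2788) = 95.0768 / 478.7202 = 0.19861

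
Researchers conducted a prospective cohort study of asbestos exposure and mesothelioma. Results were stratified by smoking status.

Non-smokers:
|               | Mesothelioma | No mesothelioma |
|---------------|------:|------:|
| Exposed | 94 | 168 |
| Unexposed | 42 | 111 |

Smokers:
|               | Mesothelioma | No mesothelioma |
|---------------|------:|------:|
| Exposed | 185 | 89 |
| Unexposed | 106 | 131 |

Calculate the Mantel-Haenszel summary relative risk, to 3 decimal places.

RR_MH = Σ(aᵢ·n₀ᵢ/nᵢ) / Σ(cᵢ·n₁ᵢ/nᵢ), with n₁ᵢ = aᵢ+bᵢ (exposed), n₀ᵢ = cᵢ+dᵢ (unexposed), nᵢ = n₁ᵢ+n₀ᵢ.
Stratum 1 (Non-smokers): n₁ = 262, n₀ = 153, n = 415; a·n₀/n = 94·153/415 = 34.6554; c·n₁/n = 42·262/415 = 26.5157
Stratum 2 (Smokers): n₁ = 274, n₀ = 237, n = 511; a·n₀/n = 185·237/511 = 85.8023; c·n₁/n = 106·274/511 = 56.8376
RR_MH = (34.6554 + 85.8023) / (26.5157 + 56.8376) = 120.4578 / 83.3532 = 1.44515

1.445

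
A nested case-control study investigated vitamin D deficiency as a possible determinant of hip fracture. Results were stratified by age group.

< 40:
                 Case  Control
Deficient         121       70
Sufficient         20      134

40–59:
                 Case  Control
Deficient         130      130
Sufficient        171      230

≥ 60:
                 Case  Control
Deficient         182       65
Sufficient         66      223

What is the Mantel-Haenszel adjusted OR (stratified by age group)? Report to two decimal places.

3.68

OR_MH = Σ(aᵢdᵢ/nᵢ) / Σ(bᵢcᵢ/nᵢ), where nᵢ is the stratum total.
Stratum 1 (< 40): n = 345; a·d/n = 121·134/345 = 46.9971; b·c/n = 70·20/345 = 4.0580
Stratum 2 (40–59): n = 661; a·d/n = 130·230/661 = 45.2345; b·c/n = 130·171/661 = 33.6309
Stratum 3 (≥ 60): n = 536; a·d/n = 182·223/536 = 75.7201; b·c/n = 65·66/536 = 8.0037
OR_MH = (46.9971 + 45.2345 + 75.7201) / (4.0580 + 33.6309 + 8.0037) = 167.9517 / 45.6926 = 3.67569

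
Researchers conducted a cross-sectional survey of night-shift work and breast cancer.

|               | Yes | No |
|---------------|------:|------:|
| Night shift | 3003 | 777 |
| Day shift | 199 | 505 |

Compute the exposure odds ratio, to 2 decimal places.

Cells: a = 3003, b = 777, c = 199, d = 505.
OR = (a·d)/(b·c) = (3003 × 505) / (777 × 199) = 1516515 / 154623 = 9.80782
The odds of breast cancer are about 9.81 times as high in the night shift group.

9.81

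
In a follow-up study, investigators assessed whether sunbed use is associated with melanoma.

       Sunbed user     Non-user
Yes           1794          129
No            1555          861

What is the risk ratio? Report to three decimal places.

Reading the table with exposure as columns: a = 1794 (Sunbed user, case), b = 1555 (Sunbed user, non-case), c = 129 (Non-user, case), d = 861.
Risk in exposed = 1794/3349 = 0.53568; risk in unexposed = 129/990 = 0.13030.
RR = 0.53568 / 0.13030 = 4.11105
The risk among the exposed is 4.11 times that among the unexposed.

4.111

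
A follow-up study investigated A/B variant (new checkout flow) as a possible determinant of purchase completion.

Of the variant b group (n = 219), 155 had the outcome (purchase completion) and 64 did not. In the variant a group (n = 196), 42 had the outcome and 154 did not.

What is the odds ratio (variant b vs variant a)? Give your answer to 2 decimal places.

From the description: a = 155, b = 64, c = 42, d = 154.
OR = (a·d)/(b·c) = (155 × 154) / (64 × 42) = 23870 / 2688 = 8.88021
The odds of purchase completion are about 8.88 times as high in the variant b group.

8.88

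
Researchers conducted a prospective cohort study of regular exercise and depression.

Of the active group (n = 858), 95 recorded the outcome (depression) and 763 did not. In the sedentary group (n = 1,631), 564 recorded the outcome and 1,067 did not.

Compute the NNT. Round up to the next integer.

5

Risk in treated group = 95/858 = 0.11072; risk in control = 564/1631 = 0.34580.
Absolute risk reduction = 0.34580 − 0.11072 = 0.23508
NNT = 1 / ARR = 1 / 0.23508 = 4.254 → round up → 5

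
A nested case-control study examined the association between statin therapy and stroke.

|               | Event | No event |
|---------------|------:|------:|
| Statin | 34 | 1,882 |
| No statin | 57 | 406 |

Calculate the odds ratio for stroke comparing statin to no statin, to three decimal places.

Cells: a = 34, b = 1882, c = 57, d = 406.
OR = (a·d)/(b·c) = (34 × 406) / (1882 × 57) = 13804 / 107274 = 0.12868
Exposure is associated with lower odds of stroke (OR = 0.13 < 1).

0.129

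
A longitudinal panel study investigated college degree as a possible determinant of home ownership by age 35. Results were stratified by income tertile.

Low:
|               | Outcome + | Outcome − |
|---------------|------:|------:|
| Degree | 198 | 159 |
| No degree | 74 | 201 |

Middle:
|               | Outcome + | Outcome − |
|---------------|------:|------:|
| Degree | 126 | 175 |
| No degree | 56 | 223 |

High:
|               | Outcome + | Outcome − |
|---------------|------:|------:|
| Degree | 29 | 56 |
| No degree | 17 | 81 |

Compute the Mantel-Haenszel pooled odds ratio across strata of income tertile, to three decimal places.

OR_MH = Σ(aᵢdᵢ/nᵢ) / Σ(bᵢcᵢ/nᵢ), where nᵢ is the stratum total.
Stratum 1 (Low): n = 632; a·d/n = 198·201/632 = 62.9715; b·c/n = 159·74/632 = 18.6171
Stratum 2 (Middle): n = 580; a·d/n = 126·223/580 = 48.4448; b·c/n = 175·56/580 = 16.8966
Stratum 3 (High): n = 183; a·d/n = 29·81/183 = 12.8361; b·c/n = 56·17/183 = 5.2022
OR_MH = (62.9715 + 48.4448 + 12.8361) / (18.6171 + 16.8966 + 5.2022) = 124.2524 / 40.7158 = 3.05170

3.052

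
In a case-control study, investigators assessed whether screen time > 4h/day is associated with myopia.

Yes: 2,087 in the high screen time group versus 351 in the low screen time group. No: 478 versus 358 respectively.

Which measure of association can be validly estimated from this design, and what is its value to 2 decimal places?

4.45

From the description: a = 2087, b = 478, c = 351, d = 358.
This is a case-control study: participants were sampled on outcome status, so risks in the source population cannot be estimated directly — relative risk is not valid here. The odds ratio is the appropriate measure.
OR = (a·d)/(b·c) = (2087 × 358) / (478 × 351) = 747146 / 167778 = 4.45318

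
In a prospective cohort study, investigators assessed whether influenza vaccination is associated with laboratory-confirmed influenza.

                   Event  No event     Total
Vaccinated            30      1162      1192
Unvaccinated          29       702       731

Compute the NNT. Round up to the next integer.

69

Risk in treated group = 30/1192 = 0.02517; risk in control = 29/731 = 0.03967.
Absolute risk reduction = 0.03967 − 0.02517 = 0.01450
NNT = 1 / ARR = 1 / 0.01450 = 68.947 → round up → 69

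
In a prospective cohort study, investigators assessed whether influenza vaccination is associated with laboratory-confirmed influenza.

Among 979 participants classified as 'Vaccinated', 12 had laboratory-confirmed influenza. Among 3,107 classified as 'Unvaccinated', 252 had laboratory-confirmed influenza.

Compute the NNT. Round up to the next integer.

15

Risk in treated group = 12/979 = 0.01226; risk in control = 252/3107 = 0.08111.
Absolute risk reduction = 0.08111 − 0.01226 = 0.06885
NNT = 1 / ARR = 1 / 0.06885 = 14.524 → round up → 15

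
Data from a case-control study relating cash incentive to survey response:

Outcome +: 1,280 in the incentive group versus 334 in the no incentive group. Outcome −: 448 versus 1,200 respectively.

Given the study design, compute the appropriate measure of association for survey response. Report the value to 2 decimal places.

From the description: a = 1280, b = 448, c = 334, d = 1200.
This is a case-control study: participants were sampled on outcome status, so risks in the source population cannot be estimated directly — relative risk is not valid here. The odds ratio is the appropriate measure.
OR = (a·d)/(b·c) = (1280 × 1200) / (448 × 334) = 1536000 / 149632 = 10.26518

10.27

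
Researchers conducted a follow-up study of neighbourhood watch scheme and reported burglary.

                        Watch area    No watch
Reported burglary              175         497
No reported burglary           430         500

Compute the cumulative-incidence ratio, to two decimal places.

0.58

Reading the table with exposure as columns: a = 175 (Watch area, case), b = 430 (Watch area, non-case), c = 497 (No watch, case), d = 500.
Risk in exposed = 175/605 = 0.28926; risk in unexposed = 497/997 = 0.49850.
RR = 0.28926 / 0.49850 = 0.58026
The risk is 42% lower among the exposed than among the unexposed.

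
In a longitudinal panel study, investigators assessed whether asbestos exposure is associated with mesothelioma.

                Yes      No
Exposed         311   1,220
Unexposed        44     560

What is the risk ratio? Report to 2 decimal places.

2.79

Cells: a = 311, b = 1220, c = 44, d = 560.
Risk in exposed = 311/1531 = 0.20314; risk in unexposed = 44/604 = 0.07285.
RR = 0.20314 / 0.07285 = 2.78849
The risk among the exposed is 2.79 times that among the unexposed.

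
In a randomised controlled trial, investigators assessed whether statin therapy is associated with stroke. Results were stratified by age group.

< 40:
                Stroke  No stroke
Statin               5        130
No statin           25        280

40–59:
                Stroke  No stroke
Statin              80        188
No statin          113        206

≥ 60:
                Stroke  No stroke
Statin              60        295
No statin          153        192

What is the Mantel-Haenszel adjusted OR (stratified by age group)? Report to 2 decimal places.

OR_MH = Σ(aᵢdᵢ/nᵢ) / Σ(bᵢcᵢ/nᵢ), where nᵢ is the stratum total.
Stratum 1 (< 40): n = 440; a·d/n = 5·280/440 = 3.1818; b·c/n = 130·25/440 = 7.3864
Stratum 2 (40–59): n = 587; a·d/n = 80·206/587 = 28.0750; b·c/n = 188·113/587 = 36.1908
Stratum 3 (≥ 60): n = 700; a·d/n = 60·192/700 = 16.4571; b·c/n = 295·153/700 = 64.4786
OR_MH = (3.1818 + 28.0750 + 16.4571) / (7.3864 + 36.1908 + 64.4786) = 47.7139 / 108.0557 = 0.44157

0.44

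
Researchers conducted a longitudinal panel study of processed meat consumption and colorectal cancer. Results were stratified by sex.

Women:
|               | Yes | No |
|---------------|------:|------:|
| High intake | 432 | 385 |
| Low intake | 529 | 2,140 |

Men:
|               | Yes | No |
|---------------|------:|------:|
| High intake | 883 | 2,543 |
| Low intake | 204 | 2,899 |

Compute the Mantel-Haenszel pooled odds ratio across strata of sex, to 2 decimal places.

OR_MH = Σ(aᵢdᵢ/nᵢ) / Σ(bᵢcᵢ/nᵢ), where nᵢ is the stratum total.
Stratum 1 (Women): n = 3486; a·d/n = 432·2140/3486 = 265.1979; b·c/n = 385·529/3486 = 58.4237
Stratum 2 (Men): n = 6529; a·d/n = 883·2899/6529 = 392.0688; b·c/n = 2543·204/6529 = 79.4566
OR_MH = (265.1979 + 392.0688) / (58.4237 + 79.4566) = 657.2667 / 137.8803 = 4.76694

4.77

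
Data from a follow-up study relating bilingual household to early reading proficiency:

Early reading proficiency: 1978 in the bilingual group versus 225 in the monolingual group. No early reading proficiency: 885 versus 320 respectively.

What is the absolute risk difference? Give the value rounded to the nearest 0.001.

From the description: a = 1978, b = 885, c = 225, d = 320.
Risk in exposed = 1978/2863 = 0.690884; risk in unexposed = 225/545 = 0.412844.
Risk difference = 0.690884 − 0.412844 = 0.278040

0.278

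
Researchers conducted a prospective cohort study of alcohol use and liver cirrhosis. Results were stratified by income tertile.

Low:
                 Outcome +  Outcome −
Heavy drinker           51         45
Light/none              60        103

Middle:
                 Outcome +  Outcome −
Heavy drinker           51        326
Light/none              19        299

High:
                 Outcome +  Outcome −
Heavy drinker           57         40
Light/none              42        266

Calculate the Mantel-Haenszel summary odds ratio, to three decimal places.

OR_MH = Σ(aᵢdᵢ/nᵢ) / Σ(bᵢcᵢ/nᵢ), where nᵢ is the stratum total.
Stratum 1 (Low): n = 259; a·d/n = 51·103/259 = 20.2819; b·c/n = 45·60/259 = 10.4247
Stratum 2 (Middle): n = 695; a·d/n = 51·299/695 = 21.9410; b·c/n = 326·19/695 = 8.9122
Stratum 3 (High): n = 405; a·d/n = 57·266/405 = 37.4370; b·c/n = 40·42/405 = 4.1481
OR_MH = (20.2819 + 21.9410 + 37.4370) / (10.4247 + 8.9122 + 4.1481) = 79.6599 / 23.4851 = 3.39194

3.392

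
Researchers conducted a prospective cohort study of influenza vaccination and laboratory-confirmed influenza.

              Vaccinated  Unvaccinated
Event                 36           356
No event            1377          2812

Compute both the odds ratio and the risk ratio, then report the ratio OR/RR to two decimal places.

Reading the table with exposure as columns: a = 36 (Vaccinated, case), b = 1377 (Vaccinated, non-case), c = 356 (Unvaccinated, case), d = 2812.
OR = (36·2812)/(1377·356) = 101232/490212 = 0.20651
Risk in exposed = 36/1413 = 0.02548; risk in unexposed = 356/3168 = 0.11237; RR = 0.22672
OR/RR = 0.20651 / 0.22672 = 0.91083
The outcome is not rare, so the OR lies further from 1 than the RR.

0.91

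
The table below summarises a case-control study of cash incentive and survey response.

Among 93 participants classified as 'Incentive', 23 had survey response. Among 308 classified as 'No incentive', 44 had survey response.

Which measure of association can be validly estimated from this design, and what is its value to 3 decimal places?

1.971

From the description: a = 23, b = 70, c = 44, d = 264.
This is a case-control study: participants were sampled on outcome status, so risks in the source population cannot be estimated directly — relative risk is not valid here. The odds ratio is the appropriate measure.
OR = (a·d)/(b·c) = (23 × 264) / (70 × 44) = 6072 / 3080 = 1.97143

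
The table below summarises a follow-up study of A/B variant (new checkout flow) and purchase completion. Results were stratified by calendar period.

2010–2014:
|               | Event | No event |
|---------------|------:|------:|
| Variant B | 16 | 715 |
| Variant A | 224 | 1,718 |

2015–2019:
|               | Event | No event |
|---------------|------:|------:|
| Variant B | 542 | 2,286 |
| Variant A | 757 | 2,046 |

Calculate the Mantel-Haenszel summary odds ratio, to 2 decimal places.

OR_MH = Σ(aᵢdᵢ/nᵢ) / Σ(bᵢcᵢ/nᵢ), where nᵢ is the stratum total.
Stratum 1 (2010–2014): n = 2673; a·d/n = 16·1718/2673 = 10.2836; b·c/n = 715·224/2673 = 59.9177
Stratum 2 (2015–2019): n = 5631; a·d/n = 542·2046/5631 = 196.9334; b·c/n = 2286·757/5631 = 307.3170
OR_MH = (10.2836 + 196.9334) / (59.9177 + 307.3170) = 207.2170 / 367.2347 = 0.56426

0.56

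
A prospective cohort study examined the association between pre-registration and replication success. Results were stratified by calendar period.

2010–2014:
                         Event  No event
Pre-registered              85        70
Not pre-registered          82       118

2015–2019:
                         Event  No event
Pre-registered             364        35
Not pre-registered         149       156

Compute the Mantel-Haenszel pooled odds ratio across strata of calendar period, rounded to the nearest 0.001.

OR_MH = Σ(aᵢdᵢ/nᵢ) / Σ(bᵢcᵢ/nᵢ), where nᵢ is the stratum total.
Stratum 1 (2010–2014): n = 355; a·d/n = 85·118/355 = 28.2535; b·c/n = 70·82/355 = 16.1690
Stratum 2 (2015–2019): n = 704; a·d/n = 364·156/704 = 80.6591; b·c/n = 35·149/704 = 7.4077
OR_MH = (28.2535 + 80.6591) / (16.1690 + 7.4077) = 108.9126 / 23.5767 = 4.61950

4.620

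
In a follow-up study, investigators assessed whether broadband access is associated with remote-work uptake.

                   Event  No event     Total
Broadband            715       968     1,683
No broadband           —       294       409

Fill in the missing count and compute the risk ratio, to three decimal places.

1.511

The missing cell is in the unexposed row: 409 − 294 = 115.
So a = 715, b = 968, c = 115, d = 294.
RR = [a/(a+b)] / [c/(c+d)] = (715/1683) / (115/409) = 0.42484/0.28117 = 1.51094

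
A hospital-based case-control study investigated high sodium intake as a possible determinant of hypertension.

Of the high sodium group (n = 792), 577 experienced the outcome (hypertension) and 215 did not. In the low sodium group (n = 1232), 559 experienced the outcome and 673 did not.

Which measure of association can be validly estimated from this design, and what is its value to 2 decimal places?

From the description: a = 577, b = 215, c = 559, d = 673.
This is a hospital-based case-control study: participants were sampled on outcome status, so risks in the source population cannot be estimated directly — relative risk is not valid here. The odds ratio is the appropriate measure.
OR = (a·d)/(b·c) = (577 × 673) / (215 × 559) = 388321 / 120185 = 3.23103

3.23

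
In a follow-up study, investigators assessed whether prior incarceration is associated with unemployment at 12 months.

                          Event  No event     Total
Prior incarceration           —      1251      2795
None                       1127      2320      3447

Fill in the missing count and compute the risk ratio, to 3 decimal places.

The missing cell is in the exposed row: 2795 − 1251 = 1544.
So a = 1544, b = 1251, c = 1127, d = 2320.
RR = [a/(a+b)] / [c/(c+d)] = (1544/2795) / (1127/3447) = 0.55242/0.32695 = 1.68960

1.690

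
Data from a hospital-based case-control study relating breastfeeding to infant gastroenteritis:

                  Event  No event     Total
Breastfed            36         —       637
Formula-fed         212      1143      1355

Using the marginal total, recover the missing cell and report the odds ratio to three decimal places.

The missing cell is in the exposed row: 637 − 36 = 601.
So a = 36, b = 601, c = 212, d = 1143.
OR = (a·d)/(b·c) = (36 × 1143) / (601 × 212) = 41148 / 127412 = 0.32295

0.323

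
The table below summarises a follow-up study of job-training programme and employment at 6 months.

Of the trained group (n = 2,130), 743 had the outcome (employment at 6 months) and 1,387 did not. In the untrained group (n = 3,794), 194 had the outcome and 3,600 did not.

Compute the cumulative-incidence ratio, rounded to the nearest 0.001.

From the description: a = 743, b = 1387, c = 194, d = 3600.
Risk in exposed = 743/2130 = 0.34883; risk in unexposed = 194/3794 = 0.05113.
RR = 0.34883 / 0.05113 = 6.82189
The risk among the exposed is 6.82 times that among the unexposed.

6.822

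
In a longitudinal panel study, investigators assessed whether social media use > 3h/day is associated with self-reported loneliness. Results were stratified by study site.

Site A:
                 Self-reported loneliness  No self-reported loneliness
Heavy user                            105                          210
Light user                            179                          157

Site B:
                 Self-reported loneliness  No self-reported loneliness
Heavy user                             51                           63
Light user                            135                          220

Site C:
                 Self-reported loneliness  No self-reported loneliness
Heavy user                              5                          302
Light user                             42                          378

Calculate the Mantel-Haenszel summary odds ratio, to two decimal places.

OR_MH = Σ(aᵢdᵢ/nᵢ) / Σ(bᵢcᵢ/nᵢ), where nᵢ is the stratum total.
Stratum 1 (Site A): n = 651; a·d/n = 105·157/651 = 25.3226; b·c/n = 210·179/651 = 57.7419
Stratum 2 (Site B): n = 469; a·d/n = 51·220/469 = 23.9232; b·c/n = 63·135/469 = 18.1343
Stratum 3 (Site C): n = 727; a·d/n = 5·378/727 = 2.5997; b·c/n = 302·42/727 = 17.4470
OR_MH = (25.3226 + 23.9232 + 2.5997) / (57.7419 + 18.1343 + 17.4470) = 51.8455 / 93.3233 = 0.55555

0.56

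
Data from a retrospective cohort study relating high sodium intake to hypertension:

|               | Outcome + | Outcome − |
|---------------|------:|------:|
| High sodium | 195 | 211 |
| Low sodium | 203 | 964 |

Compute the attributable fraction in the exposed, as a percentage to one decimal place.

Cells: a = 195, b = 211, c = 203, d = 964.
Risk in exposed = 195/406 = 0.48030; risk in unexposed = 203/1167 = 0.17395.
RR = 0.48030/0.17395 = 2.76111
AR% = (RR − 1)/RR × 100 = (2.76111 − 1)/2.76111 × 100 = 63.7827%

63.8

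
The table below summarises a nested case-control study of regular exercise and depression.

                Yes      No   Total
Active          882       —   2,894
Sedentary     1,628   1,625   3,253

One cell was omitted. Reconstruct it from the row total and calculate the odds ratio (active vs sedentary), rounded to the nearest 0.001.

0.438

The missing cell is in the exposed row: 2894 − 882 = 2012.
So a = 882, b = 2012, c = 1628, d = 1625.
OR = (a·d)/(b·c) = (882 × 1625) / (2012 × 1628) = 1433250 / 3275536 = 0.43756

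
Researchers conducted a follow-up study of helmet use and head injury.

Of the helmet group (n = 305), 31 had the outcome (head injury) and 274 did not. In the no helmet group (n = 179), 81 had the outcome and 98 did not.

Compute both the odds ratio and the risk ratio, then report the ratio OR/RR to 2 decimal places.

0.61

From the description: a = 31, b = 274, c = 81, d = 98.
OR = (31·98)/(274·81) = 3038/22194 = 0.13688
Risk in exposed = 31/305 = 0.10164; risk in unexposed = 81/179 = 0.45251; RR = 0.22461
OR/RR = 0.13688 / 0.22461 = 0.60943
The outcome is not rare, so the OR lies further from 1 than the RR.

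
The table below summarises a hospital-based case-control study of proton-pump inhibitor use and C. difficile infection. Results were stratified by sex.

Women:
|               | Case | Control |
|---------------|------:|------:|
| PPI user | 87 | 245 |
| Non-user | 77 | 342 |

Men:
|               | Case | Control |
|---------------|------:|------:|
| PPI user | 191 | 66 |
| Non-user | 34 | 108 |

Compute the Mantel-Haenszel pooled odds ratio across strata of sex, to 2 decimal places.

OR_MH = Σ(aᵢdᵢ/nᵢ) / Σ(bᵢcᵢ/nᵢ), where nᵢ is the stratum total.
Stratum 1 (Women): n = 751; a·d/n = 87·342/751 = 39.6192; b·c/n = 245·77/751 = 25.1198
Stratum 2 (Men): n = 399; a·d/n = 191·108/399 = 51.6992; b·c/n = 66·34/399 = 5.6241
OR_MH = (39.6192 + 51.6992) / (25.1198 + 5.6241) = 91.3184 / 30.7439 = 2.97029

2.97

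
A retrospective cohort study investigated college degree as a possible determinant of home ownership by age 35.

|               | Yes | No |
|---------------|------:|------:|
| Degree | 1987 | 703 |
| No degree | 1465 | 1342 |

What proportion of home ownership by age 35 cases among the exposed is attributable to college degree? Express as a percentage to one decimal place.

29.3

Cells: a = 1987, b = 703, c = 1465, d = 1342.
Risk in exposed = 1987/2690 = 0.73866; risk in unexposed = 1465/2807 = 0.52191.
RR = 0.73866/0.52191 = 1.41531
AR% = (RR − 1)/RR × 100 = (1.41531 − 1)/1.41531 × 100 = 29.3439%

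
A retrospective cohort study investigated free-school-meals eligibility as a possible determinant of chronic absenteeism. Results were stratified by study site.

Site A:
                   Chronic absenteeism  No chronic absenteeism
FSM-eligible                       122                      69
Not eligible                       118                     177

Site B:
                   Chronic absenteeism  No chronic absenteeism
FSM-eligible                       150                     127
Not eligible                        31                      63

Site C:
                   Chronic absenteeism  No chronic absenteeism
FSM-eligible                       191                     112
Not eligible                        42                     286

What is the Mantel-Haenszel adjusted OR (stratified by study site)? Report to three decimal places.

OR_MH = Σ(aᵢdᵢ/nᵢ) / Σ(bᵢcᵢ/nᵢ), where nᵢ is the stratum total.
Stratum 1 (Site A): n = 486; a·d/n = 122·177/486 = 44.4321; b·c/n = 69·118/486 = 16.7531
Stratum 2 (Site B): n = 371; a·d/n = 150·63/371 = 25.4717; b·c/n = 127·31/371 = 10.6119
Stratum 3 (Site C): n = 631; a·d/n = 191·286/631 = 86.5705; b·c/n = 112·42/631 = 7.4548
OR_MH = (44.4321 + 25.4717 + 86.5705) / (16.7531 + 10.6119 + 7.4548) = 156.4743 / 34.8198 = 4.49383

4.494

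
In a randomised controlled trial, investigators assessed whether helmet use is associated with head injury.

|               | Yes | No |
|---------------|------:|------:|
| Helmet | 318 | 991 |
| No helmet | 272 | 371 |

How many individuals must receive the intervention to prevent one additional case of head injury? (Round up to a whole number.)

6

Risk in treated group = 318/1309 = 0.24293; risk in control = 272/643 = 0.42302.
Absolute risk reduction = 0.42302 − 0.24293 = 0.18008
NNT = 1 / ARR = 1 / 0.18008 = 5.553 → round up → 6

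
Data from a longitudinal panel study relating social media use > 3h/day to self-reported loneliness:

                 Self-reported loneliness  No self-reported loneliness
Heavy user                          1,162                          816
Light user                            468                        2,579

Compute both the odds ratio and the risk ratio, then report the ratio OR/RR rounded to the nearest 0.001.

Cells: a = 1162, b = 816, c = 468, d = 2579.
OR = (1162·2579)/(816·468) = 2996798/381888 = 7.84732
Risk in exposed = 1162/1978 = 0.58746; risk in unexposed = 468/3047 = 0.15359; RR = 3.82478
OR/RR = 7.84732 / 3.82478 = 2.05171
The outcome is not rare, so the OR lies further from 1 than the RR.

2.052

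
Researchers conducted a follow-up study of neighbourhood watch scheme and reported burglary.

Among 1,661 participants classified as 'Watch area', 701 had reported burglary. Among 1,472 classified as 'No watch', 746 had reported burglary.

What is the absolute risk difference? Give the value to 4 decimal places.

From the description: a = 701, b = 960, c = 746, d = 726.
Risk in exposed = 701/1661 = 0.422035; risk in unexposed = 746/1472 = 0.506793.
Risk difference = 0.422035 − 0.506793 = -0.084759

-0.0848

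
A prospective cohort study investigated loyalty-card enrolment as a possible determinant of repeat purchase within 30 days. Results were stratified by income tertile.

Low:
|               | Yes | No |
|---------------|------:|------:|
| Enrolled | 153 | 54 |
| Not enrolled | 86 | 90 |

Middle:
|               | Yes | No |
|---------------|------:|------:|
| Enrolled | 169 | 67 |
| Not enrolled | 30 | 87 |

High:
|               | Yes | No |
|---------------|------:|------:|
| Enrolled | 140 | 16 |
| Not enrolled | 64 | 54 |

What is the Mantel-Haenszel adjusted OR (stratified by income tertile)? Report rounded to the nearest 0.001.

OR_MH = Σ(aᵢdᵢ/nᵢ) / Σ(bᵢcᵢ/nᵢ), where nᵢ is the stratum total.
Stratum 1 (Low): n = 383; a·d/n = 153·90/383 = 35.9530; b·c/n = 54·86/383 = 12.1253
Stratum 2 (Middle): n = 353; a·d/n = 169·87/353 = 41.6516; b·c/n = 67·30/353 = 5.6941
Stratum 3 (High): n = 274; a·d/n = 140·54/274 = 27.5912; b·c/n = 16·64/274 = 3.7372
OR_MH = (35.9530 + 41.6516 + 27.5912) / (12.1253 + 5.6941 + 3.7372) = 105.1958 / 21.5566 = 4.87998

4.880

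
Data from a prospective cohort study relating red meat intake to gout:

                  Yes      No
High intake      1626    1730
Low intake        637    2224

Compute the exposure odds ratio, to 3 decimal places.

3.281

Cells: a = 1626, b = 1730, c = 637, d = 2224.
OR = (a·d)/(b·c) = (1626 × 2224) / (1730 × 637) = 3616224 / 1102010 = 3.28148
The odds of gout are about 3.28 times as high in the high intake group.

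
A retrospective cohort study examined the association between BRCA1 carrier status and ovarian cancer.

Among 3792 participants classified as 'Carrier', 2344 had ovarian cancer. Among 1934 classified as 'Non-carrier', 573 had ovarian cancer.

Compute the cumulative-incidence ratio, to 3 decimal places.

2.086

From the description: a = 2344, b = 1448, c = 573, d = 1361.
Risk in exposed = 2344/3792 = 0.61814; risk in unexposed = 573/1934 = 0.29628.
RR = 0.61814 / 0.29628 = 2.08637
The risk among the exposed is 2.09 times that among the unexposed.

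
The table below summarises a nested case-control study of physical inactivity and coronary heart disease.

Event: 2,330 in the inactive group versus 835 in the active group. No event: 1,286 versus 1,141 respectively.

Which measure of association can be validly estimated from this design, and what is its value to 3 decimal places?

2.476

From the description: a = 2330, b = 1286, c = 835, d = 1141.
This is a nested case-control study: participants were sampled on outcome status, so risks in the source population cannot be estimated directly — relative risk is not valid here. The odds ratio is the appropriate measure.
OR = (a·d)/(b·c) = (2330 × 1141) / (1286 × 835) = 2658530 / 1073810 = 2.47579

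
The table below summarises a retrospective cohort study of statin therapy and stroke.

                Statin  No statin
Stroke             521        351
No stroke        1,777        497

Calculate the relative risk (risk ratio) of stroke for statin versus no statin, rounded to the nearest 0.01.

0.55

Reading the table with exposure as columns: a = 521 (Statin, case), b = 1777 (Statin, non-case), c = 351 (No statin, case), d = 497.
Risk in exposed = 521/2298 = 0.22672; risk in unexposed = 351/848 = 0.41392.
RR = 0.22672 / 0.41392 = 0.54774
The risk is 45% lower among the exposed than among the unexposed.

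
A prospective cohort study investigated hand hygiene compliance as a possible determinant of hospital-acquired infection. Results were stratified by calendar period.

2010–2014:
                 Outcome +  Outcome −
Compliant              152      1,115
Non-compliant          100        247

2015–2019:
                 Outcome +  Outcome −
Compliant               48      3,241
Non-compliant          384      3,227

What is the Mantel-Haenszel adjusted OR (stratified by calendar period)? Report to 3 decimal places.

0.183

OR_MH = Σ(aᵢdᵢ/nᵢ) / Σ(bᵢcᵢ/nᵢ), where nᵢ is the stratum total.
Stratum 1 (2010–2014): n = 1614; a·d/n = 152·247/1614 = 23.2615; b·c/n = 1115·100/1614 = 69.0830
Stratum 2 (2015–2019): n = 6900; a·d/n = 48·3227/6900 = 22.4487; b·c/n = 3241·384/6900 = 180.3687
OR_MH = (23.2615 + 22.4487) / (69.0830 + 180.3687) = 45.7102 / 249.4517 = 0.18324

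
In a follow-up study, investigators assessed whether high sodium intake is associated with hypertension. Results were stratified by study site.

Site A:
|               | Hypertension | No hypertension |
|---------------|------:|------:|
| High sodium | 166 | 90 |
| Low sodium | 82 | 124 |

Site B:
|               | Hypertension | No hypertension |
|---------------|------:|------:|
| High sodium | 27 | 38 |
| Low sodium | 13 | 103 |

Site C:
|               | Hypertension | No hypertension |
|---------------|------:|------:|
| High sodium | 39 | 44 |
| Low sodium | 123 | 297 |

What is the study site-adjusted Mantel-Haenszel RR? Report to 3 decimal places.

1.760

RR_MH = Σ(aᵢ·n₀ᵢ/nᵢ) / Σ(cᵢ·n₁ᵢ/nᵢ), with n₁ᵢ = aᵢ+bᵢ (exposed), n₀ᵢ = cᵢ+dᵢ (unexposed), nᵢ = n₁ᵢ+n₀ᵢ.
Stratum 1 (Site A): n₁ = 256, n₀ = 206, n = 462; a·n₀/n = 166·206/462 = 74.0173; c·n₁/n = 82·256/462 = 45.4372
Stratum 2 (Site B): n₁ = 65, n₀ = 116, n = 181; a·n₀/n = 27·116/181 = 17.3039; c·n₁/n = 13·65/181 = 4.6685
Stratum 3 (Site C): n₁ = 83, n₀ = 420, n = 503; a·n₀/n = 39·420/503 = 32.5646; c·n₁/n = 123·83/503 = 20.2962
RR_MH = (74.0173 + 17.3039 + 32.5646) / (45.4372 + 4.6685 + 20.2962) = 123.8858 / 70.4020 = 1.75969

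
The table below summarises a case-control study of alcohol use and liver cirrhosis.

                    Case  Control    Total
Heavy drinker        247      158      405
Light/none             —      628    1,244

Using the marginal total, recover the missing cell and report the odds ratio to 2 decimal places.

The missing cell is in the unexposed row: 1244 − 628 = 616.
So a = 247, b = 158, c = 616, d = 628.
OR = (a·d)/(b·c) = (247 × 628) / (158 × 616) = 155116 / 97328 = 1.59374

1.59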